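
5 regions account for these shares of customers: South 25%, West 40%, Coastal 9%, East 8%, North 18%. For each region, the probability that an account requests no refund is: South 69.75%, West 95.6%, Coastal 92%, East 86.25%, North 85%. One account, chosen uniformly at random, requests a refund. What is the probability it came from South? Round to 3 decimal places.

0.546

Taking complements, P(refund | each) = South 0.3025, West 0.044, Coastal 0.08, East 0.1375, North 0.15.
Compute prior × likelihood for every hypothesis:
  South: 0.25 × 0.3025 = 0.075625
  West: 0.4 × 0.044 = 0.0176
  Coastal: 0.09 × 0.08 = 0.0072
  East: 0.08 × 0.1375 = 0.011
  North: 0.18 × 0.15 = 0.027
Normalizing constant = 0.138425.
P(South | evidence) = 0.075625 / 0.138425 ≈ 0.546.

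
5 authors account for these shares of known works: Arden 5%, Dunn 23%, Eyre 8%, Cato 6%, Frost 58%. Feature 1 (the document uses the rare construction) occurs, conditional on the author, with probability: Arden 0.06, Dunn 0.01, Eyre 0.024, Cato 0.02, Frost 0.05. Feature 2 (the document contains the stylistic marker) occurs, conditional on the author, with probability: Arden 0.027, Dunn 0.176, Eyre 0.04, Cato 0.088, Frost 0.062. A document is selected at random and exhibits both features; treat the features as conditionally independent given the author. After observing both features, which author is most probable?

Frost

Prior × likelihood for each hypothesis:
  Arden: 0.05 × 0.06 × 0.027 = 0.000081
  Dunn: 0.23 × 0.01 × 0.176 = 0.0004048
  Eyre: 0.08 × 0.024 × 0.04 = 0.0000768
  Cato: 0.06 × 0.02 × 0.088 = 0.0001056
  Frost: 0.58 × 0.05 × 0.062 = 0.001798
Normalizing constant = 0.0024662.
Largest term belongs to Frost, so Frost is most probable.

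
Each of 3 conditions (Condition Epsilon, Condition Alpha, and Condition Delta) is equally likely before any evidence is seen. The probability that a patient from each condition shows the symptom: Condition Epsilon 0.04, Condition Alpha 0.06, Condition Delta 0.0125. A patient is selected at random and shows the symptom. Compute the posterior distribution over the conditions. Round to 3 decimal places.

With a uniform prior (1/3 each), posterior ∝ likelihood:
  Condition Epsilon: 0.04
  Condition Alpha: 0.06
  Condition Delta: 0.0125
Total = 0.1125.
P(Condition Epsilon | symptomatic) = 0.04/0.1125 ≈ 0.356
P(Condition Alpha | symptomatic) = 0.06/0.1125 ≈ 0.533
P(Condition Delta | symptomatic) = 0.0125/0.1125 ≈ 0.111

Condition Epsilon 0.356, Condition Alpha 0.533, Condition Delta 0.111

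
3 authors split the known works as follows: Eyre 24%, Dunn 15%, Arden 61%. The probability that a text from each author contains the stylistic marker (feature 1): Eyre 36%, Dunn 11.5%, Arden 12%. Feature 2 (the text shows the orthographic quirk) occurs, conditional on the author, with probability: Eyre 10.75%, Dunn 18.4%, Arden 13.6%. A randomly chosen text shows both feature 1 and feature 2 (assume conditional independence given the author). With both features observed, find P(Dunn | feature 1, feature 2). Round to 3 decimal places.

0.142

Prior × likelihood for each hypothesis:
  Eyre: 0.24 × 0.36 × 0.1075 = 0.009288
  Dunn: 0.15 × 0.115 × 0.184 = 0.003174
  Arden: 0.61 × 0.12 × 0.136 = 0.0099552
Total = 0.0224172.
P(Dunn | evidence) = 0.003174 / 0.0224172 ≈ 0.142.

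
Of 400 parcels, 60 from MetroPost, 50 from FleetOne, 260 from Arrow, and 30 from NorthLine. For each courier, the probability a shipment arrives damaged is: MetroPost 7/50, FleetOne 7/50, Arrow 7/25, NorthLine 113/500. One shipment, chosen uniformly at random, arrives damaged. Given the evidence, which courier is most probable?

Arrow

Prior × likelihood for each hypothesis:
  MetroPost: 0.15 × 0.14 = 0.021
  FleetOne: 0.125 × 0.14 = 0.0175
  Arrow: 0.65 × 0.28 = 0.182
  NorthLine: 0.075 × 0.226 = 0.01695
Normalizing constant = 0.23745.
Largest term belongs to Arrow, so Arrow is most probable.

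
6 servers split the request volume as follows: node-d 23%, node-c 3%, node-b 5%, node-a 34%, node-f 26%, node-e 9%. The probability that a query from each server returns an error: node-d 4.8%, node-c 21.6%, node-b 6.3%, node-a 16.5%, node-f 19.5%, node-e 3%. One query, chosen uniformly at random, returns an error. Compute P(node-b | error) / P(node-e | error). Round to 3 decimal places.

Compute prior × likelihood for every hypothesis:
  node-d: 0.23 × 0.048 = 0.01104
  node-c: 0.03 × 0.216 = 0.00648
  node-b: 0.05 × 0.063 = 0.00315
  node-a: 0.34 × 0.165 = 0.0561
  node-f: 0.26 × 0.195 = 0.0507
  node-e: 0.09 × 0.03 = 0.0027
Total = 0.13017.
The ratio is 0.00315 / 0.0027 (the normalizer cancels) = 1.167.

1.167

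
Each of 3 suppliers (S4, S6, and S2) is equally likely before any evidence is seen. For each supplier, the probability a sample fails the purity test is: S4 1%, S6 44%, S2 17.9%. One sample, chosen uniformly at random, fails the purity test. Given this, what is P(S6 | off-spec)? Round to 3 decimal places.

0.700

Since the prior is uniform, the posterior is proportional to the likelihood:
  S4: 0.01
  S6: 0.44
  S2: 0.179
Total = 0.629.
P(S6 | evidence) = 0.44 / 0.629 ≈ 0.700.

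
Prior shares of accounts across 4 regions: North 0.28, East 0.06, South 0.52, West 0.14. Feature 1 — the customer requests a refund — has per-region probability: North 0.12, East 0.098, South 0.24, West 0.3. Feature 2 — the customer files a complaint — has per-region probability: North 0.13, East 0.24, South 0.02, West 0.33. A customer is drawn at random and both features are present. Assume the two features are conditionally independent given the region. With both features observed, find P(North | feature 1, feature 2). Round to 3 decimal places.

0.197

By Bayes' rule, posterior ∝ prior × likelihood:
  North: 0.28 × 0.12 × 0.13 = 0.004368
  East: 0.06 × 0.098 × 0.24 = 0.0014112
  South: 0.52 × 0.24 × 0.02 = 0.002496
  West: 0.14 × 0.3 × 0.33 = 0.01386
Total = 0.0221352.
P(North | evidence) = 0.004368 / 0.0221352 ≈ 0.197.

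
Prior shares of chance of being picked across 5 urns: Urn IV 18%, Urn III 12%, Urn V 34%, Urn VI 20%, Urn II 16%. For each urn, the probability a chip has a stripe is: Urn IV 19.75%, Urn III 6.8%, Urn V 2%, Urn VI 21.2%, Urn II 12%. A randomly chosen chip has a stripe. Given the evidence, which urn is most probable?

Compute prior × likelihood for every hypothesis:
  Urn IV: 0.18 × 0.1975 = 0.03555
  Urn III: 0.12 × 0.068 = 0.00816
  Urn V: 0.34 × 0.02 = 0.0068
  Urn VI: 0.2 × 0.212 = 0.0424
  Urn II: 0.16 × 0.12 = 0.0192
Normalizing constant = 0.11211.
Largest term belongs to Urn VI, so Urn VI is most probable.

Urn VI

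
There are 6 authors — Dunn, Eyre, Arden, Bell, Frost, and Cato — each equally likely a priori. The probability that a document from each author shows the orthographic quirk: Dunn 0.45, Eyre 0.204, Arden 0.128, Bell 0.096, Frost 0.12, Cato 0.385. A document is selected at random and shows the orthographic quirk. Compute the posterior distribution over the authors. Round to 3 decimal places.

With a uniform prior (1/6 each), posterior ∝ likelihood:
  Dunn: 0.45
  Eyre: 0.204
  Arden: 0.128
  Bell: 0.096
  Frost: 0.12
  Cato: 0.385
Sum = 1.383.
P(Dunn | quirk) = 0.45/1.383 ≈ 0.325
P(Eyre | quirk) = 0.204/1.383 ≈ 0.148
P(Arden | quirk) = 0.128/1.383 ≈ 0.093
P(Bell | quirk) = 0.096/1.383 ≈ 0.069
P(Frost | quirk) = 0.12/1.383 ≈ 0.087
P(Cato | quirk) = 0.385/1.383 ≈ 0.278

Dunn 0.325, Eyre 0.148, Arden 0.093, Bell 0.069, Frost 0.087, Cato 0.278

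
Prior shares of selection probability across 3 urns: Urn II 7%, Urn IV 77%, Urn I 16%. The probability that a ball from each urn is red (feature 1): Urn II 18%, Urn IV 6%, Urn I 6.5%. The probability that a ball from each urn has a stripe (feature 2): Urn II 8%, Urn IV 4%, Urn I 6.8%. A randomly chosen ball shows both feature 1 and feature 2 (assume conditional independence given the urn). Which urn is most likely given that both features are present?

Urn IV

Unnormalized posteriors (prior × likelihood):
  Urn II: 0.07 × 0.18 × 0.08 = 0.001008
  Urn IV: 0.77 × 0.06 × 0.04 = 0.001848
  Urn I: 0.16 × 0.065 × 0.068 = 0.0007072
Total = 0.0035632.
Largest term belongs to Urn IV, so Urn IV is most probable.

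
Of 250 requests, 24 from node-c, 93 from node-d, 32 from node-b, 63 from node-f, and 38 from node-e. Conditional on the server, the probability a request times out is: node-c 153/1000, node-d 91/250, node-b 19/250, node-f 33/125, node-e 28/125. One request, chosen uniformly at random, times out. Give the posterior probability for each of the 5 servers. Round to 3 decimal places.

node-c 0.056, node-d 0.520, node-b 0.037, node-f 0.255, node-e 0.131

Compute prior × likelihood for every hypothesis:
  node-c: 0.096 × 0.153 = 0.014688
  node-d: 0.372 × 0.364 = 0.135408
  node-b: 0.128 × 0.076 = 0.009728
  node-f: 0.252 × 0.264 = 0.066528
  node-e: 0.152 × 0.224 = 0.034048
Total = 0.2604.
P(node-c | timeout) = 0.014688/0.2604 ≈ 0.056
P(node-d | timeout) = 0.135408/0.2604 ≈ 0.520
P(node-b | timeout) = 0.009728/0.2604 ≈ 0.037
P(node-f | timeout) = 0.066528/0.2604 ≈ 0.255
P(node-e | timeout) = 0.034048/0.2604 ≈ 0.131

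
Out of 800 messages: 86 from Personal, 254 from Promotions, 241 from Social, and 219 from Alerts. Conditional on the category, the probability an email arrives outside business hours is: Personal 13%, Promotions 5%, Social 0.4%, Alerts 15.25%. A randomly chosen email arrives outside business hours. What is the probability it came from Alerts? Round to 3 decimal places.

0.573

Prior × likelihood for each hypothesis:
  Personal: 0.1075 × 0.13 = 0.013975
  Promotions: 0.3175 × 0.05 = 0.015875
  Social: 0.30125 × 0.004 = 0.001205
  Alerts: 0.27375 × 0.1525 = 0.041746875
Normalizing constant = 0.072801875.
P(Alerts | evidence) = 0.041746875 / 0.072801875 ≈ 0.573.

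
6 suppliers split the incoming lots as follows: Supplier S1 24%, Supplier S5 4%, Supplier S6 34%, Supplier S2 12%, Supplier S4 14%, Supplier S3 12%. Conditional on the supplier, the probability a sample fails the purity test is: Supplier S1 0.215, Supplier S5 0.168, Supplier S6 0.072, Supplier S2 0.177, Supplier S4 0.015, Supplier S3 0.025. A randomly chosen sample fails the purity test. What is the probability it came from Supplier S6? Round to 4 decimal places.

0.2243

Prior × likelihood for each hypothesis:
  Supplier S1: 0.24 × 0.215 = 0.0516
  Supplier S5: 0.04 × 0.168 = 0.00672
  Supplier S6: 0.34 × 0.072 = 0.02448
  Supplier S2: 0.12 × 0.177 = 0.02124
  Supplier S4: 0.14 × 0.015 = 0.0021
  Supplier S3: 0.12 × 0.025 = 0.003
Sum = 0.10914.
P(Supplier S6 | evidence) = 0.02448 / 0.10914 ≈ 0.2243.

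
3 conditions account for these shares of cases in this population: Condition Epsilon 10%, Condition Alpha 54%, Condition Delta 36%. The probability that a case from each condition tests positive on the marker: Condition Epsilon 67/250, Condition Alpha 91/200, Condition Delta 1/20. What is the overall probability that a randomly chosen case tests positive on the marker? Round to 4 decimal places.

By Bayes' rule, posterior ∝ prior × likelihood:
  Condition Epsilon: 0.1 × 0.268 = 0.0268
  Condition Alpha: 0.54 × 0.455 = 0.2457
  Condition Delta: 0.36 × 0.05 = 0.018
P(marker-positive) = 0.0268 + 0.2457 + 0.018 = 0.2905 → 0.2905.

0.2905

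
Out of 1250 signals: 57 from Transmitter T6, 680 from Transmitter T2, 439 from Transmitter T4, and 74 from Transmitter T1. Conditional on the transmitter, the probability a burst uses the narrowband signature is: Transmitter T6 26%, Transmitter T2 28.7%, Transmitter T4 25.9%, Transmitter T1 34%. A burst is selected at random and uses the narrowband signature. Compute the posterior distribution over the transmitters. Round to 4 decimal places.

Compute prior × likelihood for every hypothesis:
  Transmitter T6: 0.0456 × 0.26 = 0.011856
  Transmitter T2: 0.544 × 0.287 = 0.156128
  Transmitter T4: 0.3512 × 0.259 = 0.0909608
  Transmitter T1: 0.0592 × 0.34 = 0.020128
Total = 0.2790728.
P(Transmitter T6 | narrowband) = 0.011856/0.2790728 ≈ 0.0425
P(Transmitter T2 | narrowband) = 0.156128/0.2790728 ≈ 0.5595
P(Transmitter T4 | narrowband) = 0.0909608/0.2790728 ≈ 0.3259
P(Transmitter T1 | narrowband) = 0.020128/0.2790728 ≈ 0.0721
(Check: 0.0425+0.5595+0.3259+0.0721 = 1.0000.)

Transmitter T6 0.0425, Transmitter T2 0.5595, Transmitter T4 0.3259, Transmitter T1 0.0721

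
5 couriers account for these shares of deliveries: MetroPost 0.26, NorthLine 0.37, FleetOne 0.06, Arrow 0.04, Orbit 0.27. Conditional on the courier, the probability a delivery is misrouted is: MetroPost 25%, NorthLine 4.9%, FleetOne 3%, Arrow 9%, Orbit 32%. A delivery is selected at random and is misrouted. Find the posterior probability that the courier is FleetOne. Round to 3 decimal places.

0.010

Compute prior × likelihood for every hypothesis:
  MetroPost: 0.26 × 0.25 = 0.065
  NorthLine: 0.37 × 0.049 = 0.01813
  FleetOne: 0.06 × 0.03 = 0.0018
  Arrow: 0.04 × 0.09 = 0.0036
  Orbit: 0.27 × 0.32 = 0.0864
Total = 0.17493.
P(FleetOne | evidence) = 0.0018 / 0.17493 ≈ 0.010.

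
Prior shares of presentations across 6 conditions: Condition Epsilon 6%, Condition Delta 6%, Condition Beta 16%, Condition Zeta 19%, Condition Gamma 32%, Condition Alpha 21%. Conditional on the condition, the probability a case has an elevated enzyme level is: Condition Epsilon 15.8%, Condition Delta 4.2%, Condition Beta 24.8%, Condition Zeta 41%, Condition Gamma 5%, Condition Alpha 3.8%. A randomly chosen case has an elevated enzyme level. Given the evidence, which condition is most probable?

Unnormalized posteriors (prior × likelihood):
  Condition Epsilon: 0.06 × 0.158 = 0.00948
  Condition Delta: 0.06 × 0.042 = 0.00252
  Condition Beta: 0.16 × 0.248 = 0.03968
  Condition Zeta: 0.19 × 0.41 = 0.0779
  Condition Gamma: 0.32 × 0.05 = 0.016
  Condition Alpha: 0.21 × 0.038 = 0.00798
Normalizing constant = 0.15356.
Largest term belongs to Condition Zeta, so Condition Zeta is most probable.

Condition Zeta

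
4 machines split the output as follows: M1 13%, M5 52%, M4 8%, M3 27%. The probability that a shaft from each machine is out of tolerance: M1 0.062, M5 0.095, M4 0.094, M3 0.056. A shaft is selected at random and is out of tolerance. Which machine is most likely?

M5

Compute prior × likelihood for every hypothesis:
  M1: 0.13 × 0.062 = 0.00806
  M5: 0.52 × 0.095 = 0.0494
  M4: 0.08 × 0.094 = 0.00752
  M3: 0.27 × 0.056 = 0.01512
Total = 0.0801.
Largest term belongs to M5, so M5 is most probable.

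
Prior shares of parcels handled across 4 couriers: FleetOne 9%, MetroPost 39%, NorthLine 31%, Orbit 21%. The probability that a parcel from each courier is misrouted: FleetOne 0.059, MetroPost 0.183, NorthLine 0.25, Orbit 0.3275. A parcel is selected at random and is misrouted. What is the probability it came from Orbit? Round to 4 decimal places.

0.3085

Compute prior × likelihood for every hypothesis:
  FleetOne: 0.09 × 0.059 = 0.00531
  MetroPost: 0.39 × 0.183 = 0.07137
  NorthLine: 0.31 × 0.25 = 0.0775
  Orbit: 0.21 × 0.3275 = 0.068775
Sum = 0.222955.
P(Orbit | evidence) = 0.068775 / 0.222955 ≈ 0.3085.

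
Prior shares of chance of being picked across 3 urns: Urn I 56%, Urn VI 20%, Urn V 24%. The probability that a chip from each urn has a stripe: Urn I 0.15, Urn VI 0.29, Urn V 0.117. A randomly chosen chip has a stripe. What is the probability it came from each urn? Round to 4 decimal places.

Unnormalized posteriors (prior × likelihood):
  Urn I: 0.56 × 0.15 = 0.084
  Urn VI: 0.2 × 0.29 = 0.058
  Urn V: 0.24 × 0.117 = 0.02808
Total = 0.17008.
P(Urn I | striped) = 0.084/0.17008 ≈ 0.4939
P(Urn VI | striped) = 0.058/0.17008 ≈ 0.3410
P(Urn V | striped) = 0.02808/0.17008 ≈ 0.1651

Urn I 0.4939, Urn VI 0.3410, Urn V 0.1651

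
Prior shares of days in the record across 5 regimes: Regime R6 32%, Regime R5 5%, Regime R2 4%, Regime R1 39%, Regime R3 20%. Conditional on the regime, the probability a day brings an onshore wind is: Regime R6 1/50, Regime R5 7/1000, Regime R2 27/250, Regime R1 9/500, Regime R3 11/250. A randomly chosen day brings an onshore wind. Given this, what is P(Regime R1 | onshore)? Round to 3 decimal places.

0.261

By Bayes' rule, posterior ∝ prior × likelihood:
  Regime R6: 0.32 × 0.02 = 0.0064
  Regime R5: 0.05 × 0.007 = 0.00035
  Regime R2: 0.04 × 0.108 = 0.00432
  Regime R1: 0.39 × 0.018 = 0.00702
  Regime R3: 0.2 × 0.044 = 0.0088
Sum = 0.02689.
P(Regime R1 | evidence) = 0.00702 / 0.02689 ≈ 0.261.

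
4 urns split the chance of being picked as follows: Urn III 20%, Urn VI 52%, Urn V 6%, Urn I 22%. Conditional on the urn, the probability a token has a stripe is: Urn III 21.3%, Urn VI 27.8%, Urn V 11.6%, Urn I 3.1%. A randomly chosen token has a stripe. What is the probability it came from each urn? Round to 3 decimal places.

Urn III 0.212, Urn VI 0.719, Urn V 0.035, Urn I 0.034

Compute prior × likelihood for every hypothesis:
  Urn III: 0.2 × 0.213 = 0.0426
  Urn VI: 0.52 × 0.278 = 0.14456
  Urn V: 0.06 × 0.116 = 0.00696
  Urn I: 0.22 × 0.031 = 0.00682
Sum = 0.20094.
P(Urn III | striped) = 0.0426/0.20094 ≈ 0.212
P(Urn VI | striped) = 0.14456/0.20094 ≈ 0.719
P(Urn V | striped) = 0.00696/0.20094 ≈ 0.035
P(Urn I | striped) = 0.00682/0.20094 ≈ 0.034
(Check: 0.212+0.719+0.035+0.034 = 1.000.)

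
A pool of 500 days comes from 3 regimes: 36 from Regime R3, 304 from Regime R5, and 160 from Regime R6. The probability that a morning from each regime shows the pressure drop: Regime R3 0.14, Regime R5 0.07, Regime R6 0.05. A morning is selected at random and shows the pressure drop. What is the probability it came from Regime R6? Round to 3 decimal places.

0.233

Compute prior × likelihood for every hypothesis:
  Regime R3: 0.072 × 0.14 = 0.01008
  Regime R5: 0.608 × 0.07 = 0.04256
  Regime R6: 0.32 × 0.05 = 0.016
Sum = 0.06864.
P(Regime R6 | evidence) = 0.016 / 0.06864 ≈ 0.233.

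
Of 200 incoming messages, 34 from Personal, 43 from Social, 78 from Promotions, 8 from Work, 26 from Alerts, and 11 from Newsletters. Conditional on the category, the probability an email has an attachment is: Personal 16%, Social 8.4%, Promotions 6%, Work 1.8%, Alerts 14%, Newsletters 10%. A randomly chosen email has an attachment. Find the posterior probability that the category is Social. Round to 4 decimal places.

By Bayes' rule, posterior ∝ prior × likelihood:
  Personal: 0.17 × 0.16 = 0.0272
  Social: 0.215 × 0.084 = 0.01806
  Promotions: 0.39 × 0.06 = 0.0234
  Work: 0.04 × 0.018 = 0.00072
  Alerts: 0.13 × 0.14 = 0.0182
  Newsletters: 0.055 × 0.1 = 0.0055
Total = 0.09308.
P(Social | evidence) = 0.01806 / 0.09308 ≈ 0.1940.

0.1940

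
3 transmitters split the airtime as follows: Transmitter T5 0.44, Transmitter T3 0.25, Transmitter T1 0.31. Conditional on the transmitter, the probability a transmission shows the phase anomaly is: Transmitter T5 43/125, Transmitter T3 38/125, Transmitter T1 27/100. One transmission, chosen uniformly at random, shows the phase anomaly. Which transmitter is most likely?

Transmitter T5

Compute prior × likelihood for every hypothesis:
  Transmitter T5: 0.44 × 0.344 = 0.15136
  Transmitter T3: 0.25 × 0.304 = 0.076
  Transmitter T1: 0.31 × 0.27 = 0.0837
Total = 0.31106.
Largest term belongs to Transmitter T5, so Transmitter T5 is most probable.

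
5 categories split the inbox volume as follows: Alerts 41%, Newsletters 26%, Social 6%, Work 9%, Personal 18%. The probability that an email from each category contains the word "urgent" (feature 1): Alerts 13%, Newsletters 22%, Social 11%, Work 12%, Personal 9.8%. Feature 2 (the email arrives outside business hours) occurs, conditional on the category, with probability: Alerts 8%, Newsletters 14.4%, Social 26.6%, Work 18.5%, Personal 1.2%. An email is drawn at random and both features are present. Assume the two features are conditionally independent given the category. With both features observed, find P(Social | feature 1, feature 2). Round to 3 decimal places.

Compute prior × likelihood for every hypothesis:
  Alerts: 0.41 × 0.13 × 0.08 = 0.004264
  Newsletters: 0.26 × 0.22 × 0.144 = 0.0082368
  Social: 0.06 × 0.11 × 0.266 = 0.0017556
  Work: 0.09 × 0.12 × 0.185 = 0.001998
  Personal: 0.18 × 0.098 × 0.012 = 0.00021168
Sum = 0.01646608.
P(Social | evidence) = 0.0017556 / 0.01646608 ≈ 0.107.

0.107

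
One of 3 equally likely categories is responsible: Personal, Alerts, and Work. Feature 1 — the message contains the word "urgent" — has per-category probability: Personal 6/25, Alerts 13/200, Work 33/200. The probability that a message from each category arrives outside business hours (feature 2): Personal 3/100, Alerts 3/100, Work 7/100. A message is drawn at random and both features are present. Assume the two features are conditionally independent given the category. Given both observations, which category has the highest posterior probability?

Since the prior is uniform, the posterior is proportional to the likelihood:
  Personal: 0.24 × 0.03 = 0.0072
  Alerts: 0.065 × 0.03 = 0.00195
  Work: 0.165 × 0.07 = 0.01155
Sum = 0.0207.
Largest term belongs to Work, so Work is most probable.

Work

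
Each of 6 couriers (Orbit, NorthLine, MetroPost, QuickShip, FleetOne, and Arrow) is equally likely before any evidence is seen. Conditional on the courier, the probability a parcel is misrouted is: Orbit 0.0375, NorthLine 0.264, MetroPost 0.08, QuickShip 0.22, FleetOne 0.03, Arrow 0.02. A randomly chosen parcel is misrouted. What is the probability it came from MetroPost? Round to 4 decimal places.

With a uniform prior (1/6 each), posterior ∝ likelihood:
  Orbit: 0.0375
  NorthLine: 0.264
  MetroPost: 0.08
  QuickShip: 0.22
  FleetOne: 0.03
  Arrow: 0.02
Sum = 0.6515.
P(MetroPost | evidence) = 0.08 / 0.6515 ≈ 0.1228.

0.1228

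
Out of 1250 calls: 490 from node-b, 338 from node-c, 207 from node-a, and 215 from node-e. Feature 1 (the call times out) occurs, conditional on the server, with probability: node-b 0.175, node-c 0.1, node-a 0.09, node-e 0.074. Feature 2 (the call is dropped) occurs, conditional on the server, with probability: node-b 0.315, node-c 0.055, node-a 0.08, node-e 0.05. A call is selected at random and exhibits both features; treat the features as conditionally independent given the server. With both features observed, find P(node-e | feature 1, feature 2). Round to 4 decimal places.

Compute prior × likelihood for every hypothesis:
  node-b: 0.392 × 0.175 × 0.315 = 0.021609
  node-c: 0.2704 × 0.1 × 0.055 = 0.0014872
  node-a: 0.1656 × 0.09 × 0.08 = 0.00119232
  node-e: 0.172 × 0.074 × 0.05 = 0.0006364
Sum = 0.02492492.
P(node-e | evidence) = 0.0006364 / 0.02492492 ≈ 0.0255.

0.0255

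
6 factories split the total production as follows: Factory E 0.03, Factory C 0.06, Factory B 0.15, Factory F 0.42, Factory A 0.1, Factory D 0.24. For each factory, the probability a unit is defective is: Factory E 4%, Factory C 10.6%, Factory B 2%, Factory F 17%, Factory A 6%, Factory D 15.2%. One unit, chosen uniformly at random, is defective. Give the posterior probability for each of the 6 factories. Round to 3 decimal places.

Compute prior × likelihood for every hypothesis:
  Factory E: 0.03 × 0.04 = 0.0012
  Factory C: 0.06 × 0.106 = 0.00636
  Factory B: 0.15 × 0.02 = 0.003
  Factory F: 0.42 × 0.17 = 0.0714
  Factory A: 0.1 × 0.06 = 0.006
  Factory D: 0.24 × 0.152 = 0.03648
Total = 0.12444.
P(Factory E | defective) = 0.0012/0.12444 ≈ 0.010
P(Factory C | defective) = 0.00636/0.12444 ≈ 0.051
P(Factory B | defective) = 0.003/0.12444 ≈ 0.024
P(Factory F | defective) = 0.0714/0.12444 ≈ 0.574
P(Factory A | defective) = 0.006/0.12444 ≈ 0.048
P(Factory D | defective) = 0.03648/0.12444 ≈ 0.293

Factory E 0.010, Factory C 0.051, Factory B 0.024, Factory F 0.574, Factory A 0.048, Factory D 0.293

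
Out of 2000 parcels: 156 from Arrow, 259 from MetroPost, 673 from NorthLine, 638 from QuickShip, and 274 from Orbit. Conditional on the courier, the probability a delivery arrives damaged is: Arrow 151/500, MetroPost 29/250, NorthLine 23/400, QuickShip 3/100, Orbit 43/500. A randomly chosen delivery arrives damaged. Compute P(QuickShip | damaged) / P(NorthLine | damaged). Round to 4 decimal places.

Prior × likelihood for each hypothesis:
  Arrow: 0.078 × 0.302 = 0.023556
  MetroPost: 0.1295 × 0.116 = 0.015022
  NorthLine: 0.3365 × 0.0575 = 0.01934875
  QuickShip: 0.319 × 0.03 = 0.00957
  Orbit: 0.137 × 0.086 = 0.011782
Sum = 0.07927875.
The ratio is 0.00957 / 0.01934875 (the normalizer cancels) = 0.4946.

0.4946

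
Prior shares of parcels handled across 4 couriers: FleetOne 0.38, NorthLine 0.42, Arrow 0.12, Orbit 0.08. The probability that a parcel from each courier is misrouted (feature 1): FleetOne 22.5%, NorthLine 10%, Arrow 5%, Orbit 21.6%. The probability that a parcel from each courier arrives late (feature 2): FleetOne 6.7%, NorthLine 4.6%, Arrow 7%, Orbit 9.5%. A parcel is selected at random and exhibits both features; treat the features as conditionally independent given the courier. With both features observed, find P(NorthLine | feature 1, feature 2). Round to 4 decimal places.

0.1987

Prior × likelihood for each hypothesis:
  FleetOne: 0.38 × 0.225 × 0.067 = 0.0057285
  NorthLine: 0.42 × 0.1 × 0.046 = 0.001932
  Arrow: 0.12 × 0.05 × 0.07 = 0.00042
  Orbit: 0.08 × 0.216 × 0.095 = 0.0016416
Sum = 0.0097221.
P(NorthLine | evidence) = 0.001932 / 0.0097221 ≈ 0.1987.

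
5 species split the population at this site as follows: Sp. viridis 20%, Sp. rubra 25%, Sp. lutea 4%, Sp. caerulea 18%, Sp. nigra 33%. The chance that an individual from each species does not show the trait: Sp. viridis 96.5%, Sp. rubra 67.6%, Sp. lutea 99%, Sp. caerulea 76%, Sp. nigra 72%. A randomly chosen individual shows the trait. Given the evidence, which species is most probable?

Sp. nigra

Taking complements, P(trait | each) = Sp. viridis 0.035, Sp. rubra 0.324, Sp. lutea 0.01, Sp. caerulea 0.24, Sp. nigra 0.28.
Unnormalized posteriors (prior × likelihood):
  Sp. viridis: 0.2 × 0.035 = 0.007
  Sp. rubra: 0.25 × 0.324 = 0.081
  Sp. lutea: 0.04 × 0.01 = 0.0004
  Sp. caerulea: 0.18 × 0.24 = 0.0432
  Sp. nigra: 0.33 × 0.28 = 0.0924
Sum = 0.224.
Largest term belongs to Sp. nigra, so Sp. nigra is most probable.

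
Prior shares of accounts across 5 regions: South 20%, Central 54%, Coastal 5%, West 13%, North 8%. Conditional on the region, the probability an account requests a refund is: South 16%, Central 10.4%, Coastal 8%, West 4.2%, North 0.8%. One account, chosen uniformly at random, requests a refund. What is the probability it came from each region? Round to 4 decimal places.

South 0.3257, Central 0.5715, Coastal 0.0407, West 0.0556, North 0.0065

Prior × likelihood for each hypothesis:
  South: 0.2 × 0.16 = 0.032
  Central: 0.54 × 0.104 = 0.05616
  Coastal: 0.05 × 0.08 = 0.004
  West: 0.13 × 0.042 = 0.00546
  North: 0.08 × 0.008 = 0.00064
Sum = 0.09826.
P(South | refund) = 0.032/0.09826 ≈ 0.3257
P(Central | refund) = 0.05616/0.09826 ≈ 0.5715
P(Coastal | refund) = 0.004/0.09826 ≈ 0.0407
P(West | refund) = 0.00546/0.09826 ≈ 0.0556
P(North | refund) = 0.00064/0.09826 ≈ 0.0065
(Check: 0.3257+0.5715+0.0407+0.0556+0.0065 = 1.0000.)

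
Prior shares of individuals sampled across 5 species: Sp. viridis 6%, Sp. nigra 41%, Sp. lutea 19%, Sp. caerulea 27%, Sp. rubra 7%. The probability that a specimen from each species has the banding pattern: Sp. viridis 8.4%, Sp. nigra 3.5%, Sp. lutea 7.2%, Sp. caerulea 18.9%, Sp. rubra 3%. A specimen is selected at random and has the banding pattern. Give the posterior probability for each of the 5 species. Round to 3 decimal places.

By Bayes' rule, posterior ∝ prior × likelihood:
  Sp. viridis: 0.06 × 0.084 = 0.00504
  Sp. nigra: 0.41 × 0.035 = 0.01435
  Sp. lutea: 0.19 × 0.072 = 0.01368
  Sp. caerulea: 0.27 × 0.189 = 0.05103
  Sp. rubra: 0.07 × 0.03 = 0.0021
Sum = 0.0862.
P(Sp. viridis | banded) = 0.00504/0.0862 ≈ 0.058
P(Sp. nigra | banded) = 0.01435/0.0862 ≈ 0.166
P(Sp. lutea | banded) = 0.01368/0.0862 ≈ 0.159
P(Sp. caerulea | banded) = 0.05103/0.0862 ≈ 0.592
P(Sp. rubra | banded) = 0.0021/0.0862 ≈ 0.024

Sp. viridis 0.058, Sp. nigra 0.166, Sp. lutea 0.159, Sp. caerulea 0.592, Sp. rubra 0.024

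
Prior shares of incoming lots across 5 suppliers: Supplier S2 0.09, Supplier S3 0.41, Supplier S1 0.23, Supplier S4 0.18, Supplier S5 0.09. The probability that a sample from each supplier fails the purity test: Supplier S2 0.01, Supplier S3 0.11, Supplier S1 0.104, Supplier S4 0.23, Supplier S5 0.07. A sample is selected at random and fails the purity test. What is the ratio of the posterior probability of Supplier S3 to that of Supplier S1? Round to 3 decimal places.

Prior × likelihood for each hypothesis:
  Supplier S2: 0.09 × 0.01 = 0.0009
  Supplier S3: 0.41 × 0.11 = 0.0451
  Supplier S1: 0.23 × 0.104 = 0.02392
  Supplier S4: 0.18 × 0.23 = 0.0414
  Supplier S5: 0.09 × 0.07 = 0.0063
Total = 0.11762.
The ratio is 0.0451 / 0.02392 (the normalizer cancels) = 1.885.

1.885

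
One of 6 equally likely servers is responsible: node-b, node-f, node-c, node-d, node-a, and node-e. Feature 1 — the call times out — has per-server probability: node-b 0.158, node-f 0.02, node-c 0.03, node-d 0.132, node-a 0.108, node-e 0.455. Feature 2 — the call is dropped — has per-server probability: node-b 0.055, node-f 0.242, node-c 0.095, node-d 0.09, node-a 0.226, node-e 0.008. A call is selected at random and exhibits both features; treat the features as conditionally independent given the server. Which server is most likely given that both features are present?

node-a

With a uniform prior (1/6 each), posterior ∝ likelihood:
  node-b: 0.158 × 0.055 = 0.00869
  node-f: 0.02 × 0.242 = 0.00484
  node-c: 0.03 × 0.095 = 0.00285
  node-d: 0.132 × 0.09 = 0.01188
  node-a: 0.108 × 0.226 = 0.024408
  node-e: 0.455 × 0.008 = 0.00364
Sum = 0.056308.
Largest term belongs to node-a, so node-a is most probable.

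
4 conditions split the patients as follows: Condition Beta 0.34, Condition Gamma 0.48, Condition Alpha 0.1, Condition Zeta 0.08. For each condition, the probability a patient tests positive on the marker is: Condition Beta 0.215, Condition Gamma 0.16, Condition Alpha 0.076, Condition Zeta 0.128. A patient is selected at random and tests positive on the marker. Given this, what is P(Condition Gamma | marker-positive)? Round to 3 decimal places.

0.458

By Bayes' rule, posterior ∝ prior × likelihood:
  Condition Beta: 0.34 × 0.215 = 0.0731
  Condition Gamma: 0.48 × 0.16 = 0.0768
  Condition Alpha: 0.1 × 0.076 = 0.0076
  Condition Zeta: 0.08 × 0.128 = 0.01024
Normalizing constant = 0.16774.
P(Condition Gamma | evidence) = 0.0768 / 0.16774 ≈ 0.458.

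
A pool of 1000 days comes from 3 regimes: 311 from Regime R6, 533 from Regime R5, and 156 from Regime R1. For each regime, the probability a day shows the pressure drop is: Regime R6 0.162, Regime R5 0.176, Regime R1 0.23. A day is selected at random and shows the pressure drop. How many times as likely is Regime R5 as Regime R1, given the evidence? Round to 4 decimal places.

Prior × likelihood for each hypothesis:
  Regime R6: 0.311 × 0.162 = 0.050382
  Regime R5: 0.533 × 0.176 = 0.093808
  Regime R1: 0.156 × 0.23 = 0.03588
Total = 0.18007.
The ratio is 0.093808 / 0.03588 (the normalizer cancels) = 2.6145.

2.6145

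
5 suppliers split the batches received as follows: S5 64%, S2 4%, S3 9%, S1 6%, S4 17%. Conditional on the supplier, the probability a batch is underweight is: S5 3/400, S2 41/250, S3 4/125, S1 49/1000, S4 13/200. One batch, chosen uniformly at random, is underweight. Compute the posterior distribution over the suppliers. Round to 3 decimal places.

By Bayes' rule, posterior ∝ prior × likelihood:
  S5: 0.64 × 0.0075 = 0.0048
  S2: 0.04 × 0.164 = 0.00656
  S3: 0.09 × 0.032 = 0.00288
  S1: 0.06 × 0.049 = 0.00294
  S4: 0.17 × 0.065 = 0.01105
Total = 0.02823.
P(S5 | underweight) = 0.0048/0.02823 ≈ 0.170
P(S2 | underweight) = 0.00656/0.02823 ≈ 0.232
P(S3 | underweight) = 0.00288/0.02823 ≈ 0.102
P(S1 | underweight) = 0.00294/0.02823 ≈ 0.104
P(S4 | underweight) = 0.01105/0.02823 ≈ 0.391
(Check: 0.170+0.232+0.102+0.104+0.391 = 0.999.)

S5 0.170, S2 0.232, S3 0.102, S1 0.104, S4 0.391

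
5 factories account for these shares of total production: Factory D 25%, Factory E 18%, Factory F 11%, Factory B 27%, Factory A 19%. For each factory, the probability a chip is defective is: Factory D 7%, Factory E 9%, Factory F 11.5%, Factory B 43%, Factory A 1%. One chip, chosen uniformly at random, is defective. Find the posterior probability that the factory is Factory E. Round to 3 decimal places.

Prior × likelihood for each hypothesis:
  Factory D: 0.25 × 0.07 = 0.0175
  Factory E: 0.18 × 0.09 = 0.0162
  Factory F: 0.11 × 0.115 = 0.01265
  Factory B: 0.27 × 0.43 = 0.1161
  Factory A: 0.19 × 0.01 = 0.0019
Total = 0.16435.
P(Factory E | evidence) = 0.0162 / 0.16435 ≈ 0.099.

0.099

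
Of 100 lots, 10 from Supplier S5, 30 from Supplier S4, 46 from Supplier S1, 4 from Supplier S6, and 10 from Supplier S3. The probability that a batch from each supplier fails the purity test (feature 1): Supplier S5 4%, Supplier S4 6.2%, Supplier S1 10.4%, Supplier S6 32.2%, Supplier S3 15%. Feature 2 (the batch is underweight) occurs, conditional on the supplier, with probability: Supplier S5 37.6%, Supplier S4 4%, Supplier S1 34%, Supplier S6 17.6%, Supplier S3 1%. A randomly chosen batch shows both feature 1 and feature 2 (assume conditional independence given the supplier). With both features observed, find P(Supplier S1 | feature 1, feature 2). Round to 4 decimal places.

0.7771

By Bayes' rule, posterior ∝ prior × likelihood:
  Supplier S5: 0.1 × 0.04 × 0.376 = 0.001504
  Supplier S4: 0.3 × 0.062 × 0.04 = 0.000744
  Supplier S1: 0.46 × 0.104 × 0.34 = 0.0162656
  Supplier S6: 0.04 × 0.322 × 0.176 = 0.00226688
  Supplier S3: 0.1 × 0.15 × 0.01 = 0.00015
Normalizing constant = 0.02093048.
P(Supplier S1 | evidence) = 0.0162656 / 0.02093048 ≈ 0.7771.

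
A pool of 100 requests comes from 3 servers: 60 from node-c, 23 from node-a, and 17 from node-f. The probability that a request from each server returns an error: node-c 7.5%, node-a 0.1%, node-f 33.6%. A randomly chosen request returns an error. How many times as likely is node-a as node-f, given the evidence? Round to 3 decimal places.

By Bayes' rule, posterior ∝ prior × likelihood:
  node-c: 0.6 × 0.075 = 0.045
  node-a: 0.23 × 0.001 = 0.00023
  node-f: 0.17 × 0.336 = 0.05712
Normalizing constant = 0.10235.
The ratio is 0.00023 / 0.05712 (the normalizer cancels) = 0.004.

0.004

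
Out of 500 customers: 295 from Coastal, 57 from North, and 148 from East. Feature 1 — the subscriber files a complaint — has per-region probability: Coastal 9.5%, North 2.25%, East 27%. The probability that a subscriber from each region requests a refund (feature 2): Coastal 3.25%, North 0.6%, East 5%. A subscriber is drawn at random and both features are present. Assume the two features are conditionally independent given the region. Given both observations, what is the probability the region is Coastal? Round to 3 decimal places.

0.312

Compute prior × likelihood for every hypothesis:
  Coastal: 0.59 × 0.095 × 0.0325 = 0.001821625
  North: 0.114 × 0.0225 × 0.006 = 0.00001539
  East: 0.296 × 0.27 × 0.05 = 0.003996
Normalizing constant = 0.005833015.
P(Coastal | evidence) = 0.001821625 / 0.005833015 ≈ 0.312.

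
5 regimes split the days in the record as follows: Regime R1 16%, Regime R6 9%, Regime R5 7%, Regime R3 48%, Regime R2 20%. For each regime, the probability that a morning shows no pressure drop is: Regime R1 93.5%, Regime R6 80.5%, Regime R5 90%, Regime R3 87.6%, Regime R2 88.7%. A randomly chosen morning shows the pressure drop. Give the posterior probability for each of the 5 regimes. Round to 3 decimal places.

Taking complements, P(drop | each) = Regime R1 0.065, Regime R6 0.195, Regime R5 0.1, Regime R3 0.124, Regime R2 0.113.
Unnormalized posteriors (prior × likelihood):
  Regime R1: 0.16 × 0.065 = 0.0104
  Regime R6: 0.09 × 0.195 = 0.01755
  Regime R5: 0.07 × 0.1 = 0.007
  Regime R3: 0.48 × 0.124 = 0.05952
  Regime R2: 0.2 × 0.113 = 0.0226
Total = 0.11707.
P(Regime R1 | drop) = 0.0104/0.11707 ≈ 0.089
P(Regime R6 | drop) = 0.01755/0.11707 ≈ 0.150
P(Regime R5 | drop) = 0.007/0.11707 ≈ 0.060
P(Regime R3 | drop) = 0.05952/0.11707 ≈ 0.508
P(Regime R2 | drop) = 0.0226/0.11707 ≈ 0.193

Regime R1 0.089, Regime R6 0.150, Regime R5 0.060, Regime R3 0.508, Regime R2 0.193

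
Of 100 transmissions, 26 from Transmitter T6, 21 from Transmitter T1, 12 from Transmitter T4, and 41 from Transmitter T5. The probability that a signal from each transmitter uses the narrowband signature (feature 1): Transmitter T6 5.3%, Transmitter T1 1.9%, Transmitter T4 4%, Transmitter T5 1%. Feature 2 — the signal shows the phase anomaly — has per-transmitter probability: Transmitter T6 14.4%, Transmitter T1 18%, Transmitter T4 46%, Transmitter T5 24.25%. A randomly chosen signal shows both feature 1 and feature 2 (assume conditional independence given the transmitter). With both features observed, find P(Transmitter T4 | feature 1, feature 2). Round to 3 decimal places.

Unnormalized posteriors (prior × likelihood):
  Transmitter T6: 0.26 × 0.053 × 0.144 = 0.00198432
  Transmitter T1: 0.21 × 0.019 × 0.18 = 0.0007182
  Transmitter T4: 0.12 × 0.04 × 0.46 = 0.002208
  Transmitter T5: 0.41 × 0.01 × 0.2425 = 0.00099425
Sum = 0.00590477.
P(Transmitter T4 | evidence) = 0.002208 / 0.00590477 ≈ 0.374.

0.374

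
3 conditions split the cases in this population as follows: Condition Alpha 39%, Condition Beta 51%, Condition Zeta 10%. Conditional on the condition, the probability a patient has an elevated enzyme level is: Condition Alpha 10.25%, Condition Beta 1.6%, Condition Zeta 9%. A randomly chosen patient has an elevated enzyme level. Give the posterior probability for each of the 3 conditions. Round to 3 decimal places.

Compute prior × likelihood for every hypothesis:
  Condition Alpha: 0.39 × 0.1025 = 0.039975
  Condition Beta: 0.51 × 0.016 = 0.00816
  Condition Zeta: 0.1 × 0.09 = 0.009
Sum = 0.057135.
P(Condition Alpha | elevated) = 0.039975/0.057135 ≈ 0.700
P(Condition Beta | elevated) = 0.00816/0.057135 ≈ 0.143
P(Condition Zeta | elevated) = 0.009/0.057135 ≈ 0.158

Condition Alpha 0.700, Condition Beta 0.143, Condition Zeta 0.158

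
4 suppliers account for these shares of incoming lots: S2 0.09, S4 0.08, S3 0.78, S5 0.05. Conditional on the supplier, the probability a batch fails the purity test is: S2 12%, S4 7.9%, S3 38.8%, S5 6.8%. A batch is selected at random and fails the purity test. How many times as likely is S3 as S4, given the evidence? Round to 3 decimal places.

By Bayes' rule, posterior ∝ prior × likelihood:
  S2: 0.09 × 0.12 = 0.0108
  S4: 0.08 × 0.079 = 0.00632
  S3: 0.78 × 0.388 = 0.30264
  S5: 0.05 × 0.068 = 0.0034
Total = 0.32316.
The ratio is 0.30264 / 0.00632 (the normalizer cancels) = 47.886.

47.886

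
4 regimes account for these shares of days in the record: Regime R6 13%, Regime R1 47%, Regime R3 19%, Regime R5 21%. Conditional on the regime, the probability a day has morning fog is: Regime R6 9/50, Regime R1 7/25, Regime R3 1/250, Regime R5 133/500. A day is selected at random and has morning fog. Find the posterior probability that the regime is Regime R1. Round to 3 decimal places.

By Bayes' rule, posterior ∝ prior × likelihood:
  Regime R6: 0.13 × 0.18 = 0.0234
  Regime R1: 0.47 × 0.28 = 0.1316
  Regime R3: 0.19 × 0.004 = 0.00076
  Regime R5: 0.21 × 0.266 = 0.05586
Total = 0.21162.
P(Regime R1 | evidence) = 0.1316 / 0.21162 ≈ 0.622.

0.622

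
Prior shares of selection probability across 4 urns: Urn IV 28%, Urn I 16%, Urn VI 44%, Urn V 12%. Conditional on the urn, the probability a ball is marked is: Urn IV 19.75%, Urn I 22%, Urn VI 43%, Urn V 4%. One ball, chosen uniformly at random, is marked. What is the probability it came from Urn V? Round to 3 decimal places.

0.017

Compute prior × likelihood for every hypothesis:
  Urn IV: 0.28 × 0.1975 = 0.0553
  Urn I: 0.16 × 0.22 = 0.0352
  Urn VI: 0.44 × 0.43 = 0.1892
  Urn V: 0.12 × 0.04 = 0.0048
Sum = 0.2845.
P(Urn V | evidence) = 0.0048 / 0.2845 ≈ 0.017.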